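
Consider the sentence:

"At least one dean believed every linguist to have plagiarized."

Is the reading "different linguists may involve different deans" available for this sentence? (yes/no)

That reading corresponds to *every linguist* > *at least one dean*.
*every linguist* is an ECM subject; ECM complements are not islands, and the embedded quantifier may take matrix scope.
Ordinary QR to a clause-peripheral position gives the wide-scope LF for the lower DP.
Both orderings are possible: *at least one dean* > *every linguist* and *every linguist* > *at least one dean*.

Yes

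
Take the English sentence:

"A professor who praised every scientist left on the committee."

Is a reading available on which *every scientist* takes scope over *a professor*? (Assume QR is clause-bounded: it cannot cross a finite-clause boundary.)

No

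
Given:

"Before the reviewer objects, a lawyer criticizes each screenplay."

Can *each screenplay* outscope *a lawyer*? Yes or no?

Yes

Although there is an adjunct clause, *each screenplay* is in the main clause, not inside the adjunct.
Since no island is crossed, the inverse ordering is licensed alongside surface scope.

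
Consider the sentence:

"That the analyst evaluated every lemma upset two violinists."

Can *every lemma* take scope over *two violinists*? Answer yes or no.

No

*every lemma* sits inside the sentential subject *that the analyst evaluated every lemma*.
The Sentential Subject Constraint rules out raising the quantifier out of the that-clause subject.
So *every lemma* cannot raise to a position above *two violinists*.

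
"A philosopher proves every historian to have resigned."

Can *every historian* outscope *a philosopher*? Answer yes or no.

Yes

ECM infinitives lack a CP barrier, so *every historian* can QR over the matrix subject *a philosopher*.
Ordinary QR to a clause-peripheral position gives the wide-scope LF for the lower DP.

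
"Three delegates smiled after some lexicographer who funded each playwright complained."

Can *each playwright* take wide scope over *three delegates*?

No

The target quantifier *each playwright* is part of the relative clause *who funded each playwright*, which is itself inside the adjunct *after some lexicographer who funded each playwright complained*.
Nested islands: the RC island is itself inside an adjunct island, so wide scope is doubly excluded.
*each playwright* is confined to the island and cannot take scope over *three delegates*.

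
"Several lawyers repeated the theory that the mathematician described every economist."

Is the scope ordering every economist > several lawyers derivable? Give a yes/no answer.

The DP *every economist* is contained in the complex NP *the theory that the mathematician described every economist*.
The complex NP is opaque for QR — the quantifier is frozen inside the noun's complement.
Hence only narrow scope for *every economist* (under *several lawyers*) survives.

No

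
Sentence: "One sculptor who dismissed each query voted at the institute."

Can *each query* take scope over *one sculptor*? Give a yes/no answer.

No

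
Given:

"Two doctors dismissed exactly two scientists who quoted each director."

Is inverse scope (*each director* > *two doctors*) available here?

*each director* sits inside the relative clause *who quoted each director* modifying *exactly two scientists*.
A relative clause is a scope island — quantifier raising cannot cross its boundary.
*each director* > *two doctors* would require crossing that boundary, which is illicit.

No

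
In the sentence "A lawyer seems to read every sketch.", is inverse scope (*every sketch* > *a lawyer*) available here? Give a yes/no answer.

The matrix predicate is a raising verb, whose infinitival complement is not a scope island — *every sketch* can QR into the matrix clause.
Nothing blocks QR of the lower DP to a position above the higher one, so inverse scope is available.

Yes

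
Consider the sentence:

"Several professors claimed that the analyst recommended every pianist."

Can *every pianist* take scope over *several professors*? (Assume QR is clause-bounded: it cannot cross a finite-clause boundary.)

No

*every pianist* occurs within the finite complement clause *that the analyst recommended every pianist*.
Finite CP is the ceiling for QR here, by assumption.
*every pianist* > *several professors* would require crossing that boundary, which is illicit.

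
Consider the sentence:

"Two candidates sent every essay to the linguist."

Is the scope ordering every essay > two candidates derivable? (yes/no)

Yes

*two candidates* and *every essay* are co-arguments of the matrix verb, with nothing but a clause-internal boundary between them.
With no island boundary between them, the object can take inverse scope over the subject via ordinary QR within the clause.
The sentence is scopally ambiguous between *two candidates* > *every essay* and *every essay* > *two candidates*.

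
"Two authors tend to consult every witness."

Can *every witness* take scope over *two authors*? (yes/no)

Yes

Raising constructions are monoclausal for scope purposes; *every witness* is not separated from *two authors* by any island.
Nothing blocks QR of the lower DP to a position above the higher one, so inverse scope is available.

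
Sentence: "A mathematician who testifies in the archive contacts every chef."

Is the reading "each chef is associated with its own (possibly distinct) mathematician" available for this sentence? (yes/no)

That reading corresponds to *every chef* > *a mathematician*.
The relative clause *who testifies in the archive* modifies *a mathematician*, but *every chef* is not inside that relative clause — it is an argument of the matrix verb.
No island intervenes, so both surface and inverse scope are derivable.

Yes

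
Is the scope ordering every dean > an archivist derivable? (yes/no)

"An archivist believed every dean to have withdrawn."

ECM infinitives lack a CP barrier, so *every dean* can QR over the matrix subject *an archivist*.
Since no island is crossed, the inverse ordering is licensed alongside surface scope.

Yes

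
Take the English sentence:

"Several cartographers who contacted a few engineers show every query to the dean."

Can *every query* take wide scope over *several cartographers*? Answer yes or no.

*every query* sits in the matrix clause, not in the relative clause on *several cartographers*.
Ordinary QR to a clause-peripheral position gives the wide-scope LF for the lower DP.
Both orderings are possible: *several cartographers* > *every query* and *every query* > *several cartographers*.

Yes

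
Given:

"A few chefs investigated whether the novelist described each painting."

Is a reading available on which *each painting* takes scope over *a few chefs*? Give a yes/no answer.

No

*each painting* occurs within the embedded question *whether the novelist described each painting*.
The wh-island constraint blocks QR out of an embedded interrogative.
So the wide-scope reading for *each painting* is blocked.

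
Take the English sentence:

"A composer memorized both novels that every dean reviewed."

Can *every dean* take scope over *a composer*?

*every dean* is embedded in the relative clause *that every dean reviewed* modifying *both novels*.
Relative clauses are scope islands: a quantifier cannot QR out of a relative clause to take scope in the matrix clause.
So the wide-scope reading for *every dean* is blocked.
(Only the surface reading survives: one fixed composer with respect to all the relevant deans.)

No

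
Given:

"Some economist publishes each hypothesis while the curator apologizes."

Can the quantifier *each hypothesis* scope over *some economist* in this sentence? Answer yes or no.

Yes

*each hypothesis* is a matrix argument; the adjunct is an island but the target quantifier is outside it.
Clause-internal QR can adjoin the lower DP above the subject, yielding the inverse reading.
The sentence is scopally ambiguous between *some economist* > *each hypothesis* and *each hypothesis* > *some economist*.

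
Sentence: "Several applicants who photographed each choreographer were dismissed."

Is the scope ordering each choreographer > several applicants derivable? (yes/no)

No

Structurally, *each choreographer* is inside the relative clause *who photographed each choreographer*.
The relative clause forms an island for QR, so the quantifier is confined to the head noun's restrictor.
So *each choreographer* cannot raise high enough to outscope *several applicants*; only the surface ordering *several applicants* > *each choreographer* is available.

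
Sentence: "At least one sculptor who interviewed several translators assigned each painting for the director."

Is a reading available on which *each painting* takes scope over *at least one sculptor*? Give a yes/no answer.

The relative clause *who interviewed several translators* modifies *at least one sculptor*, but *each painting* is not inside that relative clause — it is an argument of the matrix verb.
Nothing blocks QR of the lower DP to a position above the higher one, so inverse scope is available.

Yes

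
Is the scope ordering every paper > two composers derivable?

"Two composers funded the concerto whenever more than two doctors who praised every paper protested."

No

*every paper* sits inside the relative clause *who praised every paper*, which is itself inside the adjunct *whenever more than two doctors who praised every paper protested*.
Nested islands: the RC island is itself inside an adjunct island, so wide scope is doubly excluded.
Hence only narrow scope for *every paper* (under *two composers*) survives.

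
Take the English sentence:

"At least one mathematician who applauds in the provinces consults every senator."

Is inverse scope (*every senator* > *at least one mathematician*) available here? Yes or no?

Yes

*every senator* sits in the matrix clause, not in the relative clause on *at least one mathematician*.
Nothing blocks QR of the lower DP to a position above the higher one, so inverse scope is available.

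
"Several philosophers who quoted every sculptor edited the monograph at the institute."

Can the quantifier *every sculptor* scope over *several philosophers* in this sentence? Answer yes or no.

*every sculptor* sits inside the relative clause *who quoted every sculptor*.
QR out of a relative clause is ruled out by the relative-clause island constraint.
There is no licit LF on which *every sculptor* c-commands *several philosophers*.

No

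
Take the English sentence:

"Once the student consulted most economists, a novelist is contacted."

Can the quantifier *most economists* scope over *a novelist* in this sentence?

No

Structurally, *most economists* is inside the adjunct clause *once the student consulted most economists*.
The adjunct-island constraint bars QR out of an adverbial clause.
So *most economists* cannot raise to a position above *a novelist*.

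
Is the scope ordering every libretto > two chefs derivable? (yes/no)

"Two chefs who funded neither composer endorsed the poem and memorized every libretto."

No

The DP *every libretto* is contained in one conjunct of the coordinate structure (*memorized every libretto*).
The Coordinate Structure Constraint blocks movement (including QR) out of a single conjunct.
So *every libretto* cannot raise to a position above *two chefs*.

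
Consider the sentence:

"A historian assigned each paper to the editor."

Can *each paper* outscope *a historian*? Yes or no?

*a historian* and *each paper* are co-arguments of the matrix verb, with nothing but a clause-internal boundary between them.
No island intervenes, so both surface and inverse scope are derivable.

Yes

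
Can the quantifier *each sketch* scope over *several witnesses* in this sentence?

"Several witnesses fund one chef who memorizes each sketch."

No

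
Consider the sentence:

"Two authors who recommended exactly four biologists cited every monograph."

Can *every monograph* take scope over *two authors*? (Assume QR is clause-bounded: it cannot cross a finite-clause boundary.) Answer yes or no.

The RC *who recommended exactly four biologists* is an island, but *every monograph* is not inside it — it is the matrix object, a clausemate of *two authors*.
Clause-internal QR can adjoin the lower DP above the subject, yielding the inverse reading.

Yes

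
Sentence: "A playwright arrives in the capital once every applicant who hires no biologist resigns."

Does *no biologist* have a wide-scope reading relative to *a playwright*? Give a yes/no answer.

No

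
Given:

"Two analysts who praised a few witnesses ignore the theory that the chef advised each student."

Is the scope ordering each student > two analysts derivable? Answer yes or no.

*each student* is embedded in the complex NP *the theory that the chef advised each student*.
The Complex NP Constraint bars QR out of the complement clause of a noun.
So *each student* cannot raise high enough to outscope *two analysts*; only the surface ordering *two analysts* > *each student* is available.

No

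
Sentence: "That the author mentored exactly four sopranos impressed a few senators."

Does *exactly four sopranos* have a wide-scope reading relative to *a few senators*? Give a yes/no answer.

*exactly four sopranos* occurs within the sentential subject *that the author mentored exactly four sopranos*.
Sentential subjects are islands: a quantifier inside the subject clause cannot raise over the matrix predicate.
*exactly four sopranos* is confined to the island and cannot take scope over *a few senators*.

No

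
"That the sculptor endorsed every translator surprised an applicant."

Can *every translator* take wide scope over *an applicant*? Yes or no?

Structurally, *every translator* is inside the sentential subject *that the sculptor endorsed every translator*.
Subjects — clausal subjects included — are islands for extraction, and QR is no exception.
There is no licit LF on which *every translator* c-commands *an applicant*.

No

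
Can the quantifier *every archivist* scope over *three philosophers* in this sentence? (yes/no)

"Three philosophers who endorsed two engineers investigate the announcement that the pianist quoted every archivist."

*every archivist* occurs within the complex NP *the announcement that the pianist quoted every archivist*.
Noun-complement clauses are scope islands (the Complex NP Constraint): a quantifier inside one cannot scope into the matrix.
So *every archivist* cannot raise to a position above *three philosophers*.

No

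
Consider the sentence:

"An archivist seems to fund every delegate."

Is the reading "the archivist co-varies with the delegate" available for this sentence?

That reading corresponds to *every delegate* > *an archivist*.
*every delegate* is the object of the infinitival complement of a raising predicate; raising infinitives are transparent for QR, so the two DPs are in effect clausemates.
Ordinary QR to a clause-peripheral position gives the wide-scope LF for the lower DP.

Yes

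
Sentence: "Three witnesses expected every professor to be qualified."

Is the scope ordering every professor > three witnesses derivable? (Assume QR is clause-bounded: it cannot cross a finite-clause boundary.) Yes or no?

Yes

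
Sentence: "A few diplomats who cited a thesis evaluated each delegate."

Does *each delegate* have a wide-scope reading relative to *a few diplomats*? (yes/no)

Although the sentence contains a relative clause (*who cited a thesis*), *each delegate* is outside it, in the matrix VP.
Since no island is crossed, the inverse ordering is licensed alongside surface scope.

Yes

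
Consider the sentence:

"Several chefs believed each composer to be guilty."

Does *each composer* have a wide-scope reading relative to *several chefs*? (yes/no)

Yes

ECM infinitives lack a CP barrier, so *each composer* can QR over the matrix subject *several chefs*.
Nothing blocks QR of the lower DP to a position above the higher one, so inverse scope is available.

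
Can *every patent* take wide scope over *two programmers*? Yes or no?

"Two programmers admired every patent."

Yes

*two programmers* and *every patent* are co-arguments of the matrix verb, with nothing but a clause-internal boundary between them.
No island intervenes, so both surface and inverse scope are derivable.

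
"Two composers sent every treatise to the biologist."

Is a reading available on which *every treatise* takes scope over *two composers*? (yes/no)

*every treatise* and *two composers* are in the same minimal clause.
No island intervenes, so both surface and inverse scope are derivable.
The sentence is scopally ambiguous between *two composers* > *every treatise* and *every treatise* > *two composers*.

Yes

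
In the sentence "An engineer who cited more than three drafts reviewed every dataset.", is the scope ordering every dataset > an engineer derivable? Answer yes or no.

The RC *who cited more than three drafts* is an island, but *every dataset* is not inside it — it is the matrix object, a clausemate of *an engineer*.
With no island boundary between them, the object can take inverse scope over the subject via ordinary QR within the clause.
The sentence is scopally ambiguous between *an engineer* > *every dataset* and *every dataset* > *an engineer*.

Yes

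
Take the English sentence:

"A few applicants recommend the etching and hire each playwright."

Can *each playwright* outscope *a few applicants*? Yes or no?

No

Structurally, *each playwright* is inside one conjunct of the coordinate structure (*hire each playwright*).
Coordinate structures are islands for non-across-the-board movement, QR included.
So the wide-scope reading for *each playwright* is blocked.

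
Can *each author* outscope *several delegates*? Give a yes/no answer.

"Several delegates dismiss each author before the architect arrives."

Yes

Neither queried DP is inside the adjunct, so the adjunct-island constraint does not apply.
No island intervenes, so both surface and inverse scope are derivable.
So *each author* > *several delegates* is among the available readings.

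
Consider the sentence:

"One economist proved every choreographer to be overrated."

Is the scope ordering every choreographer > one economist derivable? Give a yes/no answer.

Yes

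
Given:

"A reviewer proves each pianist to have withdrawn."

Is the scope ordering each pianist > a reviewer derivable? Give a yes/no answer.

Yes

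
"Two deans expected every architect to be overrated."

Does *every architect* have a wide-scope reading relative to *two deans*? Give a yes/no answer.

*every architect* is an ECM subject; ECM complements are not islands, and the embedded quantifier may take matrix scope.
Nothing blocks QR of the lower DP to a position above the higher one, so inverse scope is available.
Both orderings are possible: *two deans* > *every architect* and *every architect* > *two deans*.

Yes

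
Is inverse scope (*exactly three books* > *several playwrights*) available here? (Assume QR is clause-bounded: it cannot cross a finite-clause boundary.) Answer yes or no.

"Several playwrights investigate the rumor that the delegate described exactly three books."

No

*exactly three books* sits inside the complex NP *the rumor that the delegate described exactly three books*.
Since the clause is the complement of a nominal head, the CNPC blocks scope extraction.
There is no licit LF on which *exactly three books* c-commands *several playwrights*.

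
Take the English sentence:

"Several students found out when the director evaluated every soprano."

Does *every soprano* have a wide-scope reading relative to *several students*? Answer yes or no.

No

The target quantifier *every soprano* is part of the embedded question *when the director evaluated every soprano*.
An indirect question is a wh-island; the filled [Spec,CP] blocks QR across the CP edge.
*every soprano* > *several students* would require crossing that boundary, which is illicit.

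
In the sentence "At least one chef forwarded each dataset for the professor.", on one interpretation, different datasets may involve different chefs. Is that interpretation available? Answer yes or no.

Yes

The described interpretation is the *each dataset* > *at least one chef* scoping.
*each dataset* is the matrix object and *at least one chef* the matrix subject; the two are clausemates.
Ordinary QR to a clause-peripheral position gives the wide-scope LF for the lower DP.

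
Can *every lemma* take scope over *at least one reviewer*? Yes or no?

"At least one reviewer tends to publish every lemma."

Yes

*every lemma* is the object of the infinitival complement of a raising predicate; raising infinitives are transparent for QR, so the two DPs are in effect clausemates.
No island intervenes, so both surface and inverse scope are derivable.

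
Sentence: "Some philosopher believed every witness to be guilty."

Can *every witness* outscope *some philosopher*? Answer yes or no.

Yes

The ECM infinitive is scope-transparent — *every witness* is free to raise above *some philosopher*.
QR within a single clause is free, so the lower quantifier may take scope over the higher one.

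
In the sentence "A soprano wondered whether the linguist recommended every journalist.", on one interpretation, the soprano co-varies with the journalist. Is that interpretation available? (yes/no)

No

The paraphrase describes the scope ordering *every journalist* > *a soprano*.
*every journalist* is embedded in the embedded question *whether the linguist recommended every journalist*.
Embedded wh-clauses are opaque for QR, so the quantifier stays inside the question.
There is no licit LF on which *every journalist* c-commands *a soprano*.
(Only the surface reading survives: one fixed soprano with respect to all the relevant journalists.)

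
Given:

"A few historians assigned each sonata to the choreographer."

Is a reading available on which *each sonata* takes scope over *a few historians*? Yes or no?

Yes

Both DPs are arguments of the same predicate; there is no clause or island boundary between them.
Since no island is crossed, the inverse ordering is licensed alongside surface scope.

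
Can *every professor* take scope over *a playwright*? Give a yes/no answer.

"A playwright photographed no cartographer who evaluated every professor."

*every professor* occurs within the relative clause *who evaluated every professor* modifying *no cartographer*.
The relative clause forms an island for QR, so the quantifier is confined to the head noun's restrictor.
So the wide-scope reading for *every professor* is blocked.

No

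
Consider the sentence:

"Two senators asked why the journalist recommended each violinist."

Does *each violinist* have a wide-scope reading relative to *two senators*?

No

*each violinist* sits inside the embedded question *why the journalist recommended each violinist*.
Embedded wh-clauses are opaque for QR, so the quantifier stays inside the question.
There is no licit LF on which *each violinist* c-commands *two senators*.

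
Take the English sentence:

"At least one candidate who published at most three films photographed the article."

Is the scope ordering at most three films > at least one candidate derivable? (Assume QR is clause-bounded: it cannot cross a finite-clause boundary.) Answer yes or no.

*at most three films* sits inside the relative clause *who published at most three films*.
Quantifiers inside a relative clause are trapped there; the RC boundary blocks QR.
So *at most three films* cannot raise to a position above *at least one candidate*.

No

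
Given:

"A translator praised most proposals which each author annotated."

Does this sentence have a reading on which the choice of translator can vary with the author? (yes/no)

This is the *each author* > *a translator* reading.
The target quantifier *each author* is part of the relative clause *which each author annotated* modifying *most proposals*.
Relative clauses are scope islands: a quantifier cannot QR out of a relative clause to take scope in the matrix clause.
The inverse ordering *each author* > *a translator* is therefore underivable.

No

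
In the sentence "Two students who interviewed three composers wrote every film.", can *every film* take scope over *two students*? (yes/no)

The relative clause *who interviewed three composers* modifies *two students*, but *every film* is not inside that relative clause — it is an argument of the matrix verb.
Ordinary QR to a clause-peripheral position gives the wide-scope LF for the lower DP.

Yes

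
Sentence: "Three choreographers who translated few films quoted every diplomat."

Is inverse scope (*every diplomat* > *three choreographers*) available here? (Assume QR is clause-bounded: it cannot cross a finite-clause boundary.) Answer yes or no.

Yes

The relative clause *who translated few films* modifies *three choreographers*, but *every diplomat* is not inside that relative clause — it is an argument of the matrix verb.
Ordinary QR to a clause-peripheral position gives the wide-scope LF for the lower DP.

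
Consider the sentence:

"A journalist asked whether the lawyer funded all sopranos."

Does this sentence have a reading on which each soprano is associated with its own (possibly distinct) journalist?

No

That reading corresponds to *all sopranos* > *a journalist*.
The DP *all sopranos* is contained in the embedded question *whether the lawyer funded all sopranos*.
The wh-island constraint blocks QR out of an embedded interrogative.
*all sopranos* > *a journalist* would require crossing that boundary, which is illicit.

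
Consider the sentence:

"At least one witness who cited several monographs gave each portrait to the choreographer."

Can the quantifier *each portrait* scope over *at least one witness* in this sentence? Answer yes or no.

Yes

*each portrait* sits in the matrix clause, not in the relative clause on *at least one witness*.
No island intervenes, so both surface and inverse scope are derivable.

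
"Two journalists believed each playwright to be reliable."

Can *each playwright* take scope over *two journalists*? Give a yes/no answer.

Yes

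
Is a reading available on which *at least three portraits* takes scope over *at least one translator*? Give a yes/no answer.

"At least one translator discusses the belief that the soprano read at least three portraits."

No

The DP *at least three portraits* is contained in the complex NP *the belief that the soprano read at least three portraits*.
Since the clause is the complement of a nominal head, the CNPC blocks scope extraction.
So the wide-scope reading for *at least three portraits* is blocked.
(Only the surface reading survives: one fixed translator with respect to all the relevant portraits.)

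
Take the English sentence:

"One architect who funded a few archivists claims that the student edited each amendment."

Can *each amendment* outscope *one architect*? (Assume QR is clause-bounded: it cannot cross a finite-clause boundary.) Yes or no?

No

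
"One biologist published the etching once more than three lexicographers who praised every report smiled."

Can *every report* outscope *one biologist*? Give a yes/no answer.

No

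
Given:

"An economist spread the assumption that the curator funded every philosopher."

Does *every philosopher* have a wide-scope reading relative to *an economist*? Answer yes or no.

*every philosopher* is embedded in the complex NP *the assumption that the curator funded every philosopher*.
Noun-complement clauses are scope islands (the Complex NP Constraint): a quantifier inside one cannot scope into the matrix.
*every philosopher* is confined to the island and cannot take scope over *an economist*.
(Only the surface reading survives: one fixed economist with respect to all the relevant philosophers.)

No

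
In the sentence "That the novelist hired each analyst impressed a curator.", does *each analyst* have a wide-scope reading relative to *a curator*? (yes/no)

No

*each analyst* occurs within the sentential subject *that the novelist hired each analyst*.
The Sentential Subject Constraint rules out raising the quantifier out of the that-clause subject.
So *each analyst* cannot raise to a position above *a curator*.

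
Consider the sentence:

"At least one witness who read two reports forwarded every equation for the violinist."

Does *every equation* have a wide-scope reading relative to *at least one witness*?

Yes

Although the sentence contains a relative clause (*who read two reports*), *every equation* is outside it, in the matrix VP.
Clause-internal QR can adjoin the lower DP above the subject, yielding the inverse reading.
So *every equation* > *at least one witness* is among the available readings.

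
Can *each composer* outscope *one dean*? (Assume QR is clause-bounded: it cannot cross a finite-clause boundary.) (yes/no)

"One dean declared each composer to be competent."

Yes

The ECM infinitive is scope-transparent — *each composer* is free to raise above *one dean*.
Since no island is crossed, the inverse ordering is licensed alongside surface scope.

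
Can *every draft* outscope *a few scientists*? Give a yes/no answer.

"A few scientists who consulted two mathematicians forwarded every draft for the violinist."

Yes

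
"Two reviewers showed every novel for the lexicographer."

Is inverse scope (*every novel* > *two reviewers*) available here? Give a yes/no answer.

*every novel* is the matrix object and *two reviewers* the matrix subject; the two are clausemates.
Since no island is crossed, the inverse ordering is licensed alongside surface scope.

Yes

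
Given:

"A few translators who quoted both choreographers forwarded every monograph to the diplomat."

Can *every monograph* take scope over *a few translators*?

Yes

The RC *who quoted both choreographers* is an island, but *every monograph* is not inside it — it is the matrix object, a clausemate of *a few translators*.
With no island boundary between them, the object can take inverse scope over the subject via ordinary QR within the clause.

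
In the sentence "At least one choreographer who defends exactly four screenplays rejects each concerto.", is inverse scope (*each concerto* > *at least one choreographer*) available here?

Yes

*each concerto* sits in the matrix clause, not in the relative clause on *at least one choreographer*.
With no island boundary between them, the object can take inverse scope over the subject via ordinary QR within the clause.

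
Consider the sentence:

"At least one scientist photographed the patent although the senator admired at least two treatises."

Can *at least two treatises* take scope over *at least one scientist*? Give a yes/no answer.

No

*at least two treatises* occurs within the adjunct clause *although the senator admired at least two treatises*.
Since the clause is an adjunct (not a complement), the Adjunct Condition blocks QR across its edge.
*at least two treatises* is confined to the island and cannot take scope over *at least one scientist*.
(Only the surface reading survives: one fixed scientist with respect to all the relevant treatises.)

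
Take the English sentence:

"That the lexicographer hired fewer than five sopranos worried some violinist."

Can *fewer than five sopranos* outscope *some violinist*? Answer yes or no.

No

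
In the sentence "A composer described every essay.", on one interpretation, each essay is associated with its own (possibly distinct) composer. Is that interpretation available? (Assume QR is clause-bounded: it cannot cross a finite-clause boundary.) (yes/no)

That reading corresponds to *every essay* > *a composer*.
*every essay* is the matrix object and *a composer* the matrix subject; the two are clausemates.
No island intervenes, so both surface and inverse scope are derivable.
So *every essay* > *a composer* is among the available readings.

Yes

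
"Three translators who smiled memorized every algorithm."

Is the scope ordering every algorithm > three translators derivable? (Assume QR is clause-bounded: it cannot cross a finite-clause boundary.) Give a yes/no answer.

*every algorithm* is a matrix argument; only *three translators* is modified by the relative clause *who smiled*, so the RC island is irrelevant to the target quantifier.
Nothing blocks QR of the lower DP to a position above the higher one, so inverse scope is available.

Yes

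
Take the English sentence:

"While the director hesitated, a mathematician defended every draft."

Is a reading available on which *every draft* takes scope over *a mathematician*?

Yes

The adjunct island is irrelevant here — *every draft* and *a mathematician* are both in the matrix clause.
No island intervenes, so both surface and inverse scope are derivable.
The sentence is scopally ambiguous between *a mathematician* > *every draft* and *every draft* > *a mathematician*.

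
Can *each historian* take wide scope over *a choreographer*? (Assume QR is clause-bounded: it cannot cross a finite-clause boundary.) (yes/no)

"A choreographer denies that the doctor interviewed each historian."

*each historian* occurs within the finite complement clause *that the doctor interviewed each historian*.
Given the clause-boundedness assumption, QR cannot cross the finite CP into the matrix.
So the wide-scope reading for *each historian* is blocked.

No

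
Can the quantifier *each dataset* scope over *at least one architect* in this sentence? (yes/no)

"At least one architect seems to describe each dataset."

Raising constructions are monoclausal for scope purposes; *each dataset* is not separated from *at least one architect* by any island.
Clause-internal QR can adjoin the lower DP above the subject, yielding the inverse reading.

Yes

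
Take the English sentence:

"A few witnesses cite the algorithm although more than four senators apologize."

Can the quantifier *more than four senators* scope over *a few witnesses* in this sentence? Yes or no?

No

Structurally, *more than four senators* is inside the adjunct clause *although more than four senators apologize*.
Scope out of an adjunct clause is unavailable: QR respects the adjunct-island constraint.
So *more than four senators* cannot raise high enough to outscope *a few witnesses*; only the surface ordering *a few witnesses* > *more than four senators* is available.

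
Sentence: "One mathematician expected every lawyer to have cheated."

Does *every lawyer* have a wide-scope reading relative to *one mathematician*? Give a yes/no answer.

The ECM infinitive is scope-transparent — *every lawyer* is free to raise above *one mathematician*.
No island intervenes, so both surface and inverse scope are derivable.
The sentence is scopally ambiguous between *one mathematician* > *every lawyer* and *every lawyer* > *one mathematician*.

Yes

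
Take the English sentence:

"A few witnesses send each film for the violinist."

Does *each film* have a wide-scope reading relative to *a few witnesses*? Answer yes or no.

*each film* is the matrix object and *a few witnesses* the matrix subject; the two are clausemates.
QR within a single clause is free, so the lower quantifier may take scope over the higher one.

Yes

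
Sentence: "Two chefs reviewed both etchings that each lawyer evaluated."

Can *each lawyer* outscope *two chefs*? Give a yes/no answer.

*each lawyer* occurs within the relative clause *that each lawyer evaluated* modifying *both etchings*.
Relative clauses are scope islands: a quantifier cannot QR out of a relative clause to take scope in the matrix clause.
*each lawyer* > *two chefs* would require crossing that boundary, which is illicit.

No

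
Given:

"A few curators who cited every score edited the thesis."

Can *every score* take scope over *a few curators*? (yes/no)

The target quantifier *every score* is part of the relative clause *who cited every score*.
QR out of a relative clause is ruled out by the relative-clause island constraint.
*every score* > *a few curators* would require crossing that boundary, which is illicit.

No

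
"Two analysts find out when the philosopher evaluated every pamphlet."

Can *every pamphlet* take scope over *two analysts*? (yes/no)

*every pamphlet* is embedded in the embedded question *when the philosopher evaluated every pamphlet*.
The wh-island constraint blocks QR out of an embedded interrogative.
*every pamphlet* > *two analysts* would require crossing that boundary, which is illicit.

No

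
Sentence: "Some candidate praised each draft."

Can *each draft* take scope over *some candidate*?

*each draft* is the matrix object and *some candidate* the matrix subject; the two are clausemates.
No island intervenes, so both surface and inverse scope are derivable.

Yes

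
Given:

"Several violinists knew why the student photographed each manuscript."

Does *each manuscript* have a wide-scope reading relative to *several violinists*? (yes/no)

No

*each manuscript* sits inside the embedded question *why the student photographed each manuscript*.
Embedded questions are wh-islands: a quantifier inside an indirect question cannot QR into the matrix clause.
There is no licit LF on which *each manuscript* c-commands *several violinists*.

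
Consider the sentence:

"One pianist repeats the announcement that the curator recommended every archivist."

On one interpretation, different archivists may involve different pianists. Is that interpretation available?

That reading corresponds to *every archivist* > *one pianist*.
The DP *every archivist* is contained in the complex NP *the announcement that the curator recommended every archivist*.
The Complex NP Constraint bars QR out of the complement clause of a noun.
The inverse ordering *every archivist* > *one pianist* is therefore underivable.

No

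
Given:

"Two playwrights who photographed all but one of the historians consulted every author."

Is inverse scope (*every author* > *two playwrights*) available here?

Yes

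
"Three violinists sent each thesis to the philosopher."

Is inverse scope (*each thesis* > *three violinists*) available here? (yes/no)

*each thesis* and *three violinists* are in the same minimal clause.
Since no island is crossed, the inverse ordering is licensed alongside surface scope.
Both orderings are possible: *three violinists* > *each thesis* and *each thesis* > *three violinists*.

Yes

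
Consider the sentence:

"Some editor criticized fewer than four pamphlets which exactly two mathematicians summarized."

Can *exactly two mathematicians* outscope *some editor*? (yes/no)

No

*exactly two mathematicians* sits inside the relative clause *which exactly two mathematicians summarized* modifying *fewer than four pamphlets*.
A relative clause is a scope island — quantifier raising cannot cross its boundary.
*exactly two mathematicians* > *some editor* would require crossing that boundary, which is illicit.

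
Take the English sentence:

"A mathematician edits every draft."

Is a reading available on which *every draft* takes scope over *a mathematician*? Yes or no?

*every draft* is the matrix object and *a mathematician* the matrix subject; the two are clausemates.
No island intervenes, so both surface and inverse scope are derivable.

Yes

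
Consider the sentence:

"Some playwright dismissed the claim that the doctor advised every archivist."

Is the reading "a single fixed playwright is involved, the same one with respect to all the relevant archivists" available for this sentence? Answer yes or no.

The paraphrase describes the scope ordering *some playwright* > *every archivist*.
That is the surface-scope ordering, which is always one of the available readings — island constraints only ever restrict inverse scope.

Yes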